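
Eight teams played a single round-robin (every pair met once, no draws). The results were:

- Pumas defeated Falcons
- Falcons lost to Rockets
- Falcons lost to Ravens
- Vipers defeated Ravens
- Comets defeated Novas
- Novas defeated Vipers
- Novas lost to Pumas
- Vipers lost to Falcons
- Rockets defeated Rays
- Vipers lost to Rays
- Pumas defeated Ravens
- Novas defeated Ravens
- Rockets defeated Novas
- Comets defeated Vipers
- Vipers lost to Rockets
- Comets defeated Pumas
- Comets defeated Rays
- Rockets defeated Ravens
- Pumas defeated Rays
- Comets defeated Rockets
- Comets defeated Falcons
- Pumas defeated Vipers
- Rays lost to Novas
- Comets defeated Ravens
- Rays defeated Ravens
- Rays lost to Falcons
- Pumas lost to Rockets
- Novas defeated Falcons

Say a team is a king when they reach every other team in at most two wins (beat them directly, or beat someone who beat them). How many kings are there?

Pumas cannot reach Rockets, Comets in two steps.
Rockets cannot reach Comets in two steps.
Rays cannot reach Pumas, Rockets, Comets, Novas in two steps.
Vipers cannot reach Pumas, Rockets, Rays, Comets, Novas in two steps.
Ravens cannot reach Pumas, Rockets, Comets, Novas in two steps.
Comets reaches everyone (king).
Falcons cannot reach Pumas, Rockets, Comets, Novas in two steps.
Novas cannot reach Pumas, Rockets, Comets in two steps.
Kings: Comets — 1.

1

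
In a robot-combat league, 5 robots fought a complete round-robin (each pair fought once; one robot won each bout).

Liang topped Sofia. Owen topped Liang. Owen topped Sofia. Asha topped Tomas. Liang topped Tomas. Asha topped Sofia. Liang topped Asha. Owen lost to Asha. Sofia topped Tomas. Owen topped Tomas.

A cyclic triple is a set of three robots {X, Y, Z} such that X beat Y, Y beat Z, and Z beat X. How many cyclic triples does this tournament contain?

Win totals: Sofia 1, Liang 3, Owen 3, Tomas 0, Asha 3.
A robot with w wins dominates both others in C(w,2) triples; summing gives 0 + 3 + 3 + 0 + 3 = 9 transitive triples.
Total triples C(5,3) = 10, so cyclic triples = 10 − 9 = 1.

1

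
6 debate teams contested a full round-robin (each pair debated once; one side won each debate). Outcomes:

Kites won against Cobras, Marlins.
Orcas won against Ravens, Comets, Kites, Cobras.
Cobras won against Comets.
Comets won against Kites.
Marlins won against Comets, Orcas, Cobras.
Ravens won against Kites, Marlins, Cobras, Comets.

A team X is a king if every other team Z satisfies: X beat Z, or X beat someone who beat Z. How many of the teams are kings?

Kites cannot reach Ravens in two steps.
Marlins reaches everyone (king).
Cobras cannot reach Marlins, Orcas, Ravens in two steps.
Comets cannot reach Orcas, Ravens in two steps.
Orcas reaches everyone (king).
Ravens reaches everyone (king).
Kings: Marlins, Orcas, Ravens — 3.

3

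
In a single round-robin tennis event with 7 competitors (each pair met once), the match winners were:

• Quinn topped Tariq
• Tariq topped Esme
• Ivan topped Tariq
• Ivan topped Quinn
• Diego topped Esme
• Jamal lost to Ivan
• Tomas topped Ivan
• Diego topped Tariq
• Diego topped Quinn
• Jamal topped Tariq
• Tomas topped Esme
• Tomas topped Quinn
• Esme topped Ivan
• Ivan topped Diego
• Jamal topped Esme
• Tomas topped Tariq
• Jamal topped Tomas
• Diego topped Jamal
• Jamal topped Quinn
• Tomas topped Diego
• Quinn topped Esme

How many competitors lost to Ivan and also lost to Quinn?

1

Ivan beat: Tariq, Diego, Jamal, Quinn.
Quinn beat: Tariq, Esme.
Both beat: Tariq — 1.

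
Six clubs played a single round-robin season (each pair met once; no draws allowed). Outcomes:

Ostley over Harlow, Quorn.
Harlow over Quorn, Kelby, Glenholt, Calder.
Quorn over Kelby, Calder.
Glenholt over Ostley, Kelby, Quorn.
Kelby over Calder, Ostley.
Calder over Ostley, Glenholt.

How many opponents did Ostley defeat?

2

Ostley's results: beat Harlow, Quorn; lost to Calder, Glenholt, Kelby.
That is 2 wins.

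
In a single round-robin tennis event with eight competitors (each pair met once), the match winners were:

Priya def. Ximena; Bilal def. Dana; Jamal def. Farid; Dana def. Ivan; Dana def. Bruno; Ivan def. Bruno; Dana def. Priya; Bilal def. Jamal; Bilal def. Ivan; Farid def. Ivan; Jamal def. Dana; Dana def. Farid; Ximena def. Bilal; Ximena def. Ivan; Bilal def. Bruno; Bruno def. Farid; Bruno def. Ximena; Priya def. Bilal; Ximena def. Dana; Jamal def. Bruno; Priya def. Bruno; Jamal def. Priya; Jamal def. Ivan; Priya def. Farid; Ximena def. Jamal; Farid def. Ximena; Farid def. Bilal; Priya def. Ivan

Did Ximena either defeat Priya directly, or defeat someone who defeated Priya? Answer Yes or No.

Ximena did not beat Priya directly.
Ximena beat Bilal, Dana, Ivan, Jamal. Of those, Dana beat Priya.

Yes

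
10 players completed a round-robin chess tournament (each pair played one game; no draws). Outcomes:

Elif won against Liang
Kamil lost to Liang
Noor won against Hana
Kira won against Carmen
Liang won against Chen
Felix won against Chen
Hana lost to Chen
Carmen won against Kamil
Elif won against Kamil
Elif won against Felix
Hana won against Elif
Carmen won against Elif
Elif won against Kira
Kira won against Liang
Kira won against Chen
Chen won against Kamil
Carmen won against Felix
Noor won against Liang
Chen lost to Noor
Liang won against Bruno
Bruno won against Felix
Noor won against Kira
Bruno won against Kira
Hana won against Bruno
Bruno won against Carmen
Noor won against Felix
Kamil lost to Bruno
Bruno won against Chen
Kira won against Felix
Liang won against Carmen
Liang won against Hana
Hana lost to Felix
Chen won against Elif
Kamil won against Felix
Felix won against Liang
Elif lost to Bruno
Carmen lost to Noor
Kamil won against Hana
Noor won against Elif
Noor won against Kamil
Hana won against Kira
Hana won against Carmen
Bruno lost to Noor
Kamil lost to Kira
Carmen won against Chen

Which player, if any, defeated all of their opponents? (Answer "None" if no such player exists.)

Noor has 9 wins out of 9 opponents — a perfect record.

Noor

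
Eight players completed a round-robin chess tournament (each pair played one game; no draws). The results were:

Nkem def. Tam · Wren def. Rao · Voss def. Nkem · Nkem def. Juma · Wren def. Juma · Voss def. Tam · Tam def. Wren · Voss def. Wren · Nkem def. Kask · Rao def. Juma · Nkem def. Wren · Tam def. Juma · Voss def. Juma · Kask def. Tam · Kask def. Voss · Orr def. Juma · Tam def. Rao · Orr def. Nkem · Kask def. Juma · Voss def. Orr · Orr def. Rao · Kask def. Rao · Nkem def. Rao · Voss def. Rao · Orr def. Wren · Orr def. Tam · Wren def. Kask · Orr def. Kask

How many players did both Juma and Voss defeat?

0

Juma beat: no one.
Voss beat: Nkem, Wren, Tam, Rao, Orr, Juma.
No one was beaten by both.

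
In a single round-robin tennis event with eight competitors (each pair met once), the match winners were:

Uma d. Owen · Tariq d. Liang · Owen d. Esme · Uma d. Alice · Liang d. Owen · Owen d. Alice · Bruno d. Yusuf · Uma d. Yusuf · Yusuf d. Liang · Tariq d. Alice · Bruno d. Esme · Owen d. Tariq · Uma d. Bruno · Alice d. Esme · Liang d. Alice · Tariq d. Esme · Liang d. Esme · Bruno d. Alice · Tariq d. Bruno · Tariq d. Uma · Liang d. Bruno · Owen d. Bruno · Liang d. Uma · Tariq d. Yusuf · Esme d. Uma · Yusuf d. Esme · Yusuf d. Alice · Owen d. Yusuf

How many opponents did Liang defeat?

Liang's results: beat Uma, Bruno, Alice, Owen, Esme; lost to Yusuf, Tariq.
That is 5 wins.

5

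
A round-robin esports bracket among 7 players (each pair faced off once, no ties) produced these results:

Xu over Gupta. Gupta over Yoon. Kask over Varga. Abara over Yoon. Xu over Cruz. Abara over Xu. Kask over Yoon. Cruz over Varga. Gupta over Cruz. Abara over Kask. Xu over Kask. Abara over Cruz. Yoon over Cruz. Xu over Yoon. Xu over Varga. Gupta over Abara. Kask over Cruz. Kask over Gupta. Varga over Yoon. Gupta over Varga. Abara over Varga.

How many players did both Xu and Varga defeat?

1

Xu beat: Varga, Kask, Yoon, Cruz, Gupta.
Varga beat: Yoon.
Both beat: Yoon — 1.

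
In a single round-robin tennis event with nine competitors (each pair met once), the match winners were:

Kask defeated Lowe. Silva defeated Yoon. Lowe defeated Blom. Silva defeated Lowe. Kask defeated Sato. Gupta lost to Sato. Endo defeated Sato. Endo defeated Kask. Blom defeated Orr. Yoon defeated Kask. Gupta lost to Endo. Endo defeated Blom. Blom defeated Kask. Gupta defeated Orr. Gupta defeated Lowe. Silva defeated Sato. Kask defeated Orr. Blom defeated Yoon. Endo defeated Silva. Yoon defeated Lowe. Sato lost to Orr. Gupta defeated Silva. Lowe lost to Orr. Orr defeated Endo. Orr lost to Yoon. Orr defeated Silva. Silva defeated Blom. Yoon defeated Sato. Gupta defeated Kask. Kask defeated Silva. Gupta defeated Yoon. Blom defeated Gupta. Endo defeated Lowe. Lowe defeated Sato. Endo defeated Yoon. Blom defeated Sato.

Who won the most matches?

Win totals: Endo 7, Sato 1, Blom 5, Yoon 4, Kask 4, Orr 4, Lowe 2, Silva 4, Gupta 5.
Endo leads with 7 wins (next highest: 5).

Endo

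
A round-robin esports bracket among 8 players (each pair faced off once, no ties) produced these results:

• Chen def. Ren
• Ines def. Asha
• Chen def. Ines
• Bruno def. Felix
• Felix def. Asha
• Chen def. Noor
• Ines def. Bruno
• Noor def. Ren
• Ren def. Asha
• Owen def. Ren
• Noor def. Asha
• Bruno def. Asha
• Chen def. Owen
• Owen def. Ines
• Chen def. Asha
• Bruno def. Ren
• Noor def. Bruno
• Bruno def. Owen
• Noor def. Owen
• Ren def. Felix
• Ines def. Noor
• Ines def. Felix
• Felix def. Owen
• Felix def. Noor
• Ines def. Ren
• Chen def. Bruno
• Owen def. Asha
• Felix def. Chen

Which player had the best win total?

Chen

Win totals: Asha 0, Chen 6, Noor 4, Ren 2, Owen 3, Ines 5, Felix 4, Bruno 4.
Chen leads with 6 wins (next highest: 5).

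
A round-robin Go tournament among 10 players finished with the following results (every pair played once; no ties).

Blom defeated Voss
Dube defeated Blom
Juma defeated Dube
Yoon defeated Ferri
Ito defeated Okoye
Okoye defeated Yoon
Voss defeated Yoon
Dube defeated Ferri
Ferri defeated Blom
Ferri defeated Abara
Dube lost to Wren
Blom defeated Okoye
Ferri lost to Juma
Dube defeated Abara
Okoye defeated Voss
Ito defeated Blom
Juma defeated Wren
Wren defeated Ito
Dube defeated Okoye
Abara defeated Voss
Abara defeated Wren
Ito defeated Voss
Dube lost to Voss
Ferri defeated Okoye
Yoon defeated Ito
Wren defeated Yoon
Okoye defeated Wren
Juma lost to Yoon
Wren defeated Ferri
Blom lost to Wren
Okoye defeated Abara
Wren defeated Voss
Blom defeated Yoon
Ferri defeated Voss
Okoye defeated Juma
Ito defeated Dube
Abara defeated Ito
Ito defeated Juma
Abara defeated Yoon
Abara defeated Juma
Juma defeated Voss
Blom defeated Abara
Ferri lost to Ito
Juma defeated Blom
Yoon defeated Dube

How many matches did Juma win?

Juma's results: beat Blom, Dube, Ferri, Voss, Wren; lost to Okoye, Ito, Yoon, Abara.
That is 5 wins.

5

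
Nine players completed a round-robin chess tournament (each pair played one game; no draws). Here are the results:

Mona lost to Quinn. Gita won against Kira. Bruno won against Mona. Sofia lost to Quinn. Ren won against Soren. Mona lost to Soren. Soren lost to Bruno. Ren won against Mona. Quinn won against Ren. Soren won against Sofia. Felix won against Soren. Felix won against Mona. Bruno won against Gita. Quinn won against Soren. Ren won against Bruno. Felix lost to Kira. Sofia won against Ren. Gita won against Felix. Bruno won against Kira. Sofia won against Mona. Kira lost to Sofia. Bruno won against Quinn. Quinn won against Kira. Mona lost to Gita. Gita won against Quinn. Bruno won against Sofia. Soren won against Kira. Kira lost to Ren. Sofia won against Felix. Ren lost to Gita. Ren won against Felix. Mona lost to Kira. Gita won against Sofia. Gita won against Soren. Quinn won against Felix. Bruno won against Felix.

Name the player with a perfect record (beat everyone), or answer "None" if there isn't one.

Highest win total is Gita with 7 (out of 8 possible).
Gita lost to Bruno, so no player went undefeated.

None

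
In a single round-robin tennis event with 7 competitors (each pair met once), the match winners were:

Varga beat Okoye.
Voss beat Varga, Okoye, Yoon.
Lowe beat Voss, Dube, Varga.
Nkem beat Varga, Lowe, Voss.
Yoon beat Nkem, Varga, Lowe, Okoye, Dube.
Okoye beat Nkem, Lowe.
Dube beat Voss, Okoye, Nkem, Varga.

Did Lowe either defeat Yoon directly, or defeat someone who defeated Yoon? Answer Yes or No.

Yes

Lowe did not beat Yoon directly.
Lowe beat Voss, Dube, Varga. Of those, Voss beat Yoon.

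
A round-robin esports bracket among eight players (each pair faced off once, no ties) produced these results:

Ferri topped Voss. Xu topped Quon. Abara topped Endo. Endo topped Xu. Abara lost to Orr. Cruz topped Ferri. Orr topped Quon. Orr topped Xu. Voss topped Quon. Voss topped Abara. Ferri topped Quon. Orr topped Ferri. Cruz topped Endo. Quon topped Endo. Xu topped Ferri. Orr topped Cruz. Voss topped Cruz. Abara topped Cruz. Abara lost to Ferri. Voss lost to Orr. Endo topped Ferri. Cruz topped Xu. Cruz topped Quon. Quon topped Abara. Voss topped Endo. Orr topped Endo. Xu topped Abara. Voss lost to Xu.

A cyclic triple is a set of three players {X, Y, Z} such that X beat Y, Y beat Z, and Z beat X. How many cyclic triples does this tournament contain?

11

Win totals: Ferri 3, Cruz 4, Endo 2, Xu 4, Abara 2, Orr 7, Voss 4, Quon 2.
A player with w wins dominates both others in C(w,2) triples; summing gives 3 + 6 + 1 + 6 + 1 + 21 + 6 + 1 = 45 transitive triples.
Total triples C(8,3) = 56, so cyclic triples = 56 − 45 = 11.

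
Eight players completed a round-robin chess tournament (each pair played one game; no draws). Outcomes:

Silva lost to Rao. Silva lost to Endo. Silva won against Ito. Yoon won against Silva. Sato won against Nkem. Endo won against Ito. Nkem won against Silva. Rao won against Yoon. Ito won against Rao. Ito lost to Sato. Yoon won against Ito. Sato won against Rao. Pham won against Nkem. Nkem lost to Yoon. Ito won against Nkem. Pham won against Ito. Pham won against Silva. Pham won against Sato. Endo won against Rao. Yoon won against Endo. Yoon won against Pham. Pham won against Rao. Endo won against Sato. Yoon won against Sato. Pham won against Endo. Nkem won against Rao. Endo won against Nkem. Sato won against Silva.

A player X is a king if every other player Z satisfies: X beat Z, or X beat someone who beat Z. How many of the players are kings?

3

Rao reaches everyone (king).
Nkem cannot reach Endo, Sato, Pham in two steps.
Ito cannot reach Endo, Sato, Pham in two steps.
Endo cannot reach Pham in two steps.
Yoon reaches everyone (king).
Sato cannot reach Endo, Pham in two steps.
Silva cannot reach Endo, Yoon, Sato, Pham in two steps.
Pham reaches everyone (king).
Kings: Rao, Yoon, Pham — 3.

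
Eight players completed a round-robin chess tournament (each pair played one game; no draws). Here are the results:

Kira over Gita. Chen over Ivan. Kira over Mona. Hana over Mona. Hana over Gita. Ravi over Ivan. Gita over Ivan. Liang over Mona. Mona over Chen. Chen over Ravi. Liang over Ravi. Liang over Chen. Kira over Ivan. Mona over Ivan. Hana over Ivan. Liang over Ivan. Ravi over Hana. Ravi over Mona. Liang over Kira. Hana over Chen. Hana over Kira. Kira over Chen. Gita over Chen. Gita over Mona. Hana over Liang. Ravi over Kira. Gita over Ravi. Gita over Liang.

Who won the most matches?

Win totals: Ravi 4, Chen 2, Kira 4, Ivan 0, Mona 2, Hana 6, Gita 5, Liang 5.
Hana leads with 6 wins (next highest: 5).

Hana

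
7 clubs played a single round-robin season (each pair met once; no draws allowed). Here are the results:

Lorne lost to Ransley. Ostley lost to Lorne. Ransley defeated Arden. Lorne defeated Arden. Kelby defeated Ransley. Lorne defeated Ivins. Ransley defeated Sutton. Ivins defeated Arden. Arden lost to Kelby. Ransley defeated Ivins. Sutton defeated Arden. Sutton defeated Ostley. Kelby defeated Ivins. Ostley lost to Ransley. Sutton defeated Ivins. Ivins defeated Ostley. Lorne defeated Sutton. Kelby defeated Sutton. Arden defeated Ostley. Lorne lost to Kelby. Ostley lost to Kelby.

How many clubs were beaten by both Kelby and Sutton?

3

Kelby beat: Ransley, Arden, Lorne, Ostley, Sutton, Ivins.
Sutton beat: Arden, Ostley, Ivins.
Both beat: Arden, Ostley, Ivins — 3.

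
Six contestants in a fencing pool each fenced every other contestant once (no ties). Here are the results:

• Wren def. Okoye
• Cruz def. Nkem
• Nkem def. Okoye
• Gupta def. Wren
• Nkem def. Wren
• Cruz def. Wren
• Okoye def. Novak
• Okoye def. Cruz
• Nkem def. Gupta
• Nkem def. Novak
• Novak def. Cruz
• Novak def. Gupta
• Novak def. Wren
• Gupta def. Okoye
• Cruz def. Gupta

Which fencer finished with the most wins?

Nkem

Win totals: Novak 3, Okoye 2, Wren 1, Gupta 2, Nkem 4, Cruz 3.
Nkem leads with 4 wins (next highest: 3).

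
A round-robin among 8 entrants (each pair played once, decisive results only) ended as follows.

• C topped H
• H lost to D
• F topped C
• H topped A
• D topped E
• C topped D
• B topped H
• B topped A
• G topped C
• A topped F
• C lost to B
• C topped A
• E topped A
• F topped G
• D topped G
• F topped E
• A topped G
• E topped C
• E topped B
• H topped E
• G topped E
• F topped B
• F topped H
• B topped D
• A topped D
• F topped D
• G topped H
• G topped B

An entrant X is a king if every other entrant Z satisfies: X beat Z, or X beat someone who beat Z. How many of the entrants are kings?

A reaches everyone (king).
B reaches everyone (king).
C cannot reach B in two steps.
D cannot reach F in two steps.
E reaches everyone (king).
F reaches everyone (king).
G cannot reach F in two steps.
H reaches everyone (king).
Kings: A, B, E, F, H — 5.

5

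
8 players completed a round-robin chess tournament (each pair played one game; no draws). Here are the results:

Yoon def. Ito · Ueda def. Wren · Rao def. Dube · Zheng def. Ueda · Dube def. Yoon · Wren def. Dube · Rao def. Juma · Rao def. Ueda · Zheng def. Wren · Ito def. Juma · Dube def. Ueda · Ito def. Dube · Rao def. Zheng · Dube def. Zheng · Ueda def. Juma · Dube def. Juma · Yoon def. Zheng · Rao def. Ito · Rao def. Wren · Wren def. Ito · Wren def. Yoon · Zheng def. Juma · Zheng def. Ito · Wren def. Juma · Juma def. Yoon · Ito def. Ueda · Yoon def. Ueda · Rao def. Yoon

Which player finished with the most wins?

Win totals: Zheng 4, Wren 4, Yoon 3, Rao 7, Juma 1, Ueda 2, Dube 4, Ito 3.
Rao leads with 7 wins (next highest: 4).

Rao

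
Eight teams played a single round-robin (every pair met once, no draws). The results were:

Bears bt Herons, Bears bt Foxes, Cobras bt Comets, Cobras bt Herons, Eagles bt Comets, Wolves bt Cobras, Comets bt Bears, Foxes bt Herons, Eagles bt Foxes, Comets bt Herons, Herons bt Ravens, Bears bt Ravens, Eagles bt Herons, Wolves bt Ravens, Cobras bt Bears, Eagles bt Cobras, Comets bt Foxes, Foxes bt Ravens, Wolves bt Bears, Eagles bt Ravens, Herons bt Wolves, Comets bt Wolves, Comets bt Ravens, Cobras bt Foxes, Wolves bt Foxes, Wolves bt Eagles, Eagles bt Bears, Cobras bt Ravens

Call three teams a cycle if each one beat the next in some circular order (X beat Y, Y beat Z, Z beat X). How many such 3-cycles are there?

Win totals: Herons 2, Eagles 6, Comets 5, Wolves 5, Bears 3, Cobras 5, Ravens 0, Foxes 2.
A team with w wins dominates both others in C(w,2) triples; summing gives 1 + 15 + 10 + 10 + 3 + 10 + 0 + 1 = 50 transitive triples.
Total triples C(8,3) = 56, so cyclic triples = 56 − 50 = 6.

6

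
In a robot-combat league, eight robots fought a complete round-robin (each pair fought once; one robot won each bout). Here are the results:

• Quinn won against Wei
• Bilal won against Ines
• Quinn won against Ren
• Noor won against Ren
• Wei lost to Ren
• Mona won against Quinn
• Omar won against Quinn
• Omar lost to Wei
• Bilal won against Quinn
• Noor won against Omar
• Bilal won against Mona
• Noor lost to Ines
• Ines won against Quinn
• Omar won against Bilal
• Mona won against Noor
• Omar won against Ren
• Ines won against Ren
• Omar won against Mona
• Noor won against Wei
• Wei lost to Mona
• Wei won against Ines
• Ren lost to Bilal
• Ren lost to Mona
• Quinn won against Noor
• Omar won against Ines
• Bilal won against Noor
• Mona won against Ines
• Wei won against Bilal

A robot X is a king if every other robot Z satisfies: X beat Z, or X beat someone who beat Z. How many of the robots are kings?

5

Omar reaches everyone (king).
Bilal reaches everyone (king).
Noor reaches everyone (king).
Quinn cannot reach Mona in two steps.
Ren cannot reach Noor, Quinn, Mona in two steps.
Mona reaches everyone (king).
Wei reaches everyone (king).
Ines cannot reach Bilal, Mona in two steps.
Kings: Omar, Bilal, Noor, Mona, Wei — 5.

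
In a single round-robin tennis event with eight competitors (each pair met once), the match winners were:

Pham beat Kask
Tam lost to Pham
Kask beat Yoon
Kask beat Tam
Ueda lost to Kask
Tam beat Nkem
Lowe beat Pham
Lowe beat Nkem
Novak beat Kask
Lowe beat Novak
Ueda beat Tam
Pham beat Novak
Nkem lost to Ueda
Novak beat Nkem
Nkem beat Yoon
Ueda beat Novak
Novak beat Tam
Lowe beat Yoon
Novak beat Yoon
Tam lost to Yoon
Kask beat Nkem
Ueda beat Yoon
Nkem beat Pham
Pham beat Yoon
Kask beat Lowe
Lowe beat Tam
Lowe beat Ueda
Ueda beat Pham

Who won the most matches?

Win totals: Nkem 2, Tam 1, Yoon 1, Ueda 5, Pham 4, Lowe 6, Novak 4, Kask 5.
Lowe leads with 6 wins (next highest: 5).

Lowe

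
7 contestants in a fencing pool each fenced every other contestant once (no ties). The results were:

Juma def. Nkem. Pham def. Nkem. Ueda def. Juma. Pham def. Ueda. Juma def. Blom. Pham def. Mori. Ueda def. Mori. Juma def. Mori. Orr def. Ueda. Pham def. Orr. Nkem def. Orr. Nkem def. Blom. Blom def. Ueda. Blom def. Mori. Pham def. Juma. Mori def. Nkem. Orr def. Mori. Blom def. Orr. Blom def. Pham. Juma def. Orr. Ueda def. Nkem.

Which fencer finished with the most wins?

Win totals: Juma 4, Nkem 2, Orr 2, Pham 5, Ueda 3, Mori 1, Blom 4.
Pham leads with 5 wins (next highest: 4).

Pham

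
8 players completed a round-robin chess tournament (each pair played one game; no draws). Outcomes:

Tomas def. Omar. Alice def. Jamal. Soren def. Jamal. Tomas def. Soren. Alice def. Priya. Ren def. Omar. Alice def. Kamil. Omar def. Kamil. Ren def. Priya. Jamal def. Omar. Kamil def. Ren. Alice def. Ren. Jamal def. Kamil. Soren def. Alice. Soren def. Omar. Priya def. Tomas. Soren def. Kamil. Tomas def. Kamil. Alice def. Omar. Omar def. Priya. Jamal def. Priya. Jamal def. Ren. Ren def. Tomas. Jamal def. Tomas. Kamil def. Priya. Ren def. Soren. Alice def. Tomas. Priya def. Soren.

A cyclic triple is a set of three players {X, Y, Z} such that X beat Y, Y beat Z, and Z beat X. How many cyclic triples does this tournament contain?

Win totals: Alice 6, Tomas 3, Soren 4, Omar 2, Kamil 2, Ren 4, Jamal 5, Priya 2.
A player with w wins dominates both others in C(w,2) triples; summing gives 15 + 3 + 6 + 1 + 1 + 6 + 10 + 1 = 43 transitive triples.
Total triples C(8,3) = 56, so cyclic triples = 56 − 43 = 13.

13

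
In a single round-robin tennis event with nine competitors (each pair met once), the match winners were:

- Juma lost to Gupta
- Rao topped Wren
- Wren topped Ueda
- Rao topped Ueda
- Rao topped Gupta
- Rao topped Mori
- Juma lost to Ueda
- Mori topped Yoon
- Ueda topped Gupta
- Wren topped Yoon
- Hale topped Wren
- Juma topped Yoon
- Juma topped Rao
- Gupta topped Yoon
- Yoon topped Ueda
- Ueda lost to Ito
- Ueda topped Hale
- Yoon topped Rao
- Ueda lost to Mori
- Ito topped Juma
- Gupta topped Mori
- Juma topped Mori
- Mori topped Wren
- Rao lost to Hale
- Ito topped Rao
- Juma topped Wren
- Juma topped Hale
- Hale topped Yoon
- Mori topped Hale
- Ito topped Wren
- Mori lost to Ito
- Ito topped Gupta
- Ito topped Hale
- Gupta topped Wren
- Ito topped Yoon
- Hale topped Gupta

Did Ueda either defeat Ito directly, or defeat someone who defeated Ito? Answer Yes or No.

Ueda did not beat Ito directly.
Ueda beat Hale, Gupta, Juma, but each of them lost to Ito. No two-step path.

No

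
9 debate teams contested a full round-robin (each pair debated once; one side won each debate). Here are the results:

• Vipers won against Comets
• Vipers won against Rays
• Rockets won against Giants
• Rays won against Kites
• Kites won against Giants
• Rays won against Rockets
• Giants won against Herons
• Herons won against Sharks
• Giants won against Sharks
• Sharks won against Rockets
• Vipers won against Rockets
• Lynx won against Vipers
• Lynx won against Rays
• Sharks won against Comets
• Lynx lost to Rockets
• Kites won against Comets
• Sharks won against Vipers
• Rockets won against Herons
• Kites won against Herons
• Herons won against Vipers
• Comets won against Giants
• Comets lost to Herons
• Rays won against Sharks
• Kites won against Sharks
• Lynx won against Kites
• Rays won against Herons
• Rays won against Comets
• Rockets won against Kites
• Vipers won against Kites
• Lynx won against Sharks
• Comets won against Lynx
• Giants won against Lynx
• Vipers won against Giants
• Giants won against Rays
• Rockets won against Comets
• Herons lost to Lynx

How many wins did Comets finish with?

Comets' results: beat Lynx, Giants; lost to Vipers, Kites, Herons, Rays, Rockets, Sharks.
That is 2 wins.

2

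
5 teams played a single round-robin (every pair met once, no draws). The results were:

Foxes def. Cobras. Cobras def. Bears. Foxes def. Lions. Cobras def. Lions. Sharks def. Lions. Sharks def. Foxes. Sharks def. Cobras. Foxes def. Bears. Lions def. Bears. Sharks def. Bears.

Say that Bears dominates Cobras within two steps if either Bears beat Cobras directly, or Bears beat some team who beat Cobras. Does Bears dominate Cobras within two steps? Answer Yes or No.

No

Bears did not beat Cobras directly.
Bears beat no one, so there is no intermediate team.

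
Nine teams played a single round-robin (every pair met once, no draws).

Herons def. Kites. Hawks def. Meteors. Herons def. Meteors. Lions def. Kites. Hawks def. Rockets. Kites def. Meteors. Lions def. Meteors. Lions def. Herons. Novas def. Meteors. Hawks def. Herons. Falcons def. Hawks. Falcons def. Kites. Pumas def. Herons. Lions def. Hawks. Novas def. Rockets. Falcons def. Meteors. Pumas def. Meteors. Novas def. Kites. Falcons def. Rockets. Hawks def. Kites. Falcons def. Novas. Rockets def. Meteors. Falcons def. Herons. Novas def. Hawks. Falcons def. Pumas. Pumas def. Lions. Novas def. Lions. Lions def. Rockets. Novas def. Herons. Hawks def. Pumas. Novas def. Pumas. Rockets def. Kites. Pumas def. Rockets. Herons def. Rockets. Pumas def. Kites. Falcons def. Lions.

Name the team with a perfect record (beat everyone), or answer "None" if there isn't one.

Falcons

Falcons has 8 wins out of 8 opponents — a perfect record.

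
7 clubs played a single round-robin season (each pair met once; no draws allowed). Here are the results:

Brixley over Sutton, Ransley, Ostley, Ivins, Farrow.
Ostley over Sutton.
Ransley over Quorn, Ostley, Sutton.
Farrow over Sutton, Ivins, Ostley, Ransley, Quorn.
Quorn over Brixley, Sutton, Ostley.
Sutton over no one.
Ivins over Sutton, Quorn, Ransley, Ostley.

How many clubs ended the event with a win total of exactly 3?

2

Win totals: Ransley 3, Quorn 3, Ostley 1, Brixley 5, Sutton 0, Farrow 5, Ivins 4.
Exactly 3: Ransley, Quorn — 2 clubs.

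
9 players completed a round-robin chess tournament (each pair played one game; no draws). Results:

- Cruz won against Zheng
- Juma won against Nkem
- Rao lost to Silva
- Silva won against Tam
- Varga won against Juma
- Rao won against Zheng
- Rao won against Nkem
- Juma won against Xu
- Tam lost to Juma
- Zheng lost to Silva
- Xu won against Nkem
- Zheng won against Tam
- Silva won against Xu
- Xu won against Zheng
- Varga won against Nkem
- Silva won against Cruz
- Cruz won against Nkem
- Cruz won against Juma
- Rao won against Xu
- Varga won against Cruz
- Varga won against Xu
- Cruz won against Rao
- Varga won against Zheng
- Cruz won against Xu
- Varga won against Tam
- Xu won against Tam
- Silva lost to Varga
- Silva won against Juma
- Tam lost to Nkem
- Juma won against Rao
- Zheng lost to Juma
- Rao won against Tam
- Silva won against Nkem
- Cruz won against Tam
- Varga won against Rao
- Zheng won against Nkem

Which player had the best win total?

Varga

Win totals: Varga 8, Juma 5, Silva 7, Cruz 6, Rao 4, Zheng 2, Nkem 1, Xu 3, Tam 0.
Varga leads with 8 wins (next highest: 7).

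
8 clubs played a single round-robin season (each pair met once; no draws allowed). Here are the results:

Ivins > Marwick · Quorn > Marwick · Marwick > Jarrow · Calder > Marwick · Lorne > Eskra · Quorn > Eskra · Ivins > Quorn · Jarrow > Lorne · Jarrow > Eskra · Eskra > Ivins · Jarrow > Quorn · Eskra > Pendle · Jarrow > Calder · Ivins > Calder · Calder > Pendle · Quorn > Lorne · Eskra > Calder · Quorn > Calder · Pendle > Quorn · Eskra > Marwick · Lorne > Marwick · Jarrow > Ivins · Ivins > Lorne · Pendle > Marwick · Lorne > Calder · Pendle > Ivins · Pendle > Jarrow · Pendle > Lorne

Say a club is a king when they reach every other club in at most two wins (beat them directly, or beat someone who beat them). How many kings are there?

5

Pendle reaches everyone (king).
Eskra reaches everyone (king).
Lorne cannot reach Quorn in two steps.
Marwick cannot reach Pendle in two steps.
Ivins reaches everyone (king).
Quorn reaches everyone (king).
Calder cannot reach Eskra in two steps.
Jarrow reaches everyone (king).
Kings: Pendle, Eskra, Ivins, Quorn, Jarrow — 5.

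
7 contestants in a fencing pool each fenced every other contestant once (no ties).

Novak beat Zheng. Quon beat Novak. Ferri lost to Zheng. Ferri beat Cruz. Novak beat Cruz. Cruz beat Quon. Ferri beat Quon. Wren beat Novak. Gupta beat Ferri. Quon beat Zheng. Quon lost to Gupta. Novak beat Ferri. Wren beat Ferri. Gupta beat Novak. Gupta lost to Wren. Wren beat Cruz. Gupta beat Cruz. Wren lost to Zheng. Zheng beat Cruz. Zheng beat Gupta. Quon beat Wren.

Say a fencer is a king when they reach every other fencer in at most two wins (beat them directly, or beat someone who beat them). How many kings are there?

Cruz cannot reach Ferri, Gupta in two steps.
Novak reaches everyone (king).
Ferri cannot reach Gupta in two steps.
Gupta reaches everyone (king).
Quon reaches everyone (king).
Zheng reaches everyone (king).
Wren reaches everyone (king).
Kings: Novak, Gupta, Quon, Zheng, Wren — 5.

5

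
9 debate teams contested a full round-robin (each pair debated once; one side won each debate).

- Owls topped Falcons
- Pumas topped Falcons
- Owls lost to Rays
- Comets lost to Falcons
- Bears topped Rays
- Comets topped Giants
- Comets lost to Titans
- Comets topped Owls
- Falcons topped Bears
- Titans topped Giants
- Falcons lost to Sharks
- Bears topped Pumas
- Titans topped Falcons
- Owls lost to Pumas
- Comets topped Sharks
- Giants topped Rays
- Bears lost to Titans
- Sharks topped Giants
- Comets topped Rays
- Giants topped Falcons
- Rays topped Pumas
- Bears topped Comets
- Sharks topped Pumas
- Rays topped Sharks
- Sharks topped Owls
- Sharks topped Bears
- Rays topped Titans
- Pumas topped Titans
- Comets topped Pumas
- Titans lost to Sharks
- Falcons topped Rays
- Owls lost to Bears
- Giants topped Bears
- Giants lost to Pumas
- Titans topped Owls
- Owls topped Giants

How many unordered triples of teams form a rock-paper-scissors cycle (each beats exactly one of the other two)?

24

Win totals: Rays 4, Sharks 6, Comets 5, Owls 2, Titans 5, Giants 3, Pumas 4, Falcons 3, Bears 4.
A team with w wins dominates both others in C(w,2) triples; summing gives 6 + 15 + 10 + 1 + 10 + 3 + 6 + 3 + 6 = 60 transitive triples.
Total triples C(9,3) = 84, so cyclic triples = 84 − 60 = 24.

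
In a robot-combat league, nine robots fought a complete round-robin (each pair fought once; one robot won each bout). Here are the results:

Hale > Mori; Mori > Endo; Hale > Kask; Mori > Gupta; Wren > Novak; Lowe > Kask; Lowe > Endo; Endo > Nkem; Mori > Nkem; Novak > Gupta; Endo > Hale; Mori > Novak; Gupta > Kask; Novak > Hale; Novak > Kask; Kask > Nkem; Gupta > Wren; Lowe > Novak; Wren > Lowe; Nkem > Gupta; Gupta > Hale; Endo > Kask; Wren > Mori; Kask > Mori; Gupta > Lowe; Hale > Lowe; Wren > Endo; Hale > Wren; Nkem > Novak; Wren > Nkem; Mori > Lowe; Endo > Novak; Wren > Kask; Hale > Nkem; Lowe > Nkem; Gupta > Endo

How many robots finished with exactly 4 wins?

2

Win totals: Hale 5, Endo 4, Wren 6, Lowe 4, Mori 5, Nkem 2, Kask 2, Novak 3, Gupta 5.
Exactly 4: Endo, Lowe — 2 robots.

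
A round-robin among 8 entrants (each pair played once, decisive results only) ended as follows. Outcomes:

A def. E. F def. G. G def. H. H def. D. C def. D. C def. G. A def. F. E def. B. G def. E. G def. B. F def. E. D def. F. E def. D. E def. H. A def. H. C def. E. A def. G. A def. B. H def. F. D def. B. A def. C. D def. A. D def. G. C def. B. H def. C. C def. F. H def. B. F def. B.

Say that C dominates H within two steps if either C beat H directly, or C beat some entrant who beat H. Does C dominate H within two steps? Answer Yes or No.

C did not beat H directly.
C beat B, D, E, F, G. Of those, E beat H.

Yes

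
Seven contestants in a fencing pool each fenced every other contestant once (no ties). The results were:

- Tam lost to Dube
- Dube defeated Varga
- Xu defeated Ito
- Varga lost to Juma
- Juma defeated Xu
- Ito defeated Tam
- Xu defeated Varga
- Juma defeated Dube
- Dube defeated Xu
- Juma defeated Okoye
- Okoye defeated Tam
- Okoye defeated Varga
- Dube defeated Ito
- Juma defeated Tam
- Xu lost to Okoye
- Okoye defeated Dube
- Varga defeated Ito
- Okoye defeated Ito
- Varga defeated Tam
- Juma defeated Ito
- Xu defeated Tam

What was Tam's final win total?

Tam's results: beat no one; lost to Xu, Dube, Varga, Okoye, Ito, Juma.
That is 0 wins.

0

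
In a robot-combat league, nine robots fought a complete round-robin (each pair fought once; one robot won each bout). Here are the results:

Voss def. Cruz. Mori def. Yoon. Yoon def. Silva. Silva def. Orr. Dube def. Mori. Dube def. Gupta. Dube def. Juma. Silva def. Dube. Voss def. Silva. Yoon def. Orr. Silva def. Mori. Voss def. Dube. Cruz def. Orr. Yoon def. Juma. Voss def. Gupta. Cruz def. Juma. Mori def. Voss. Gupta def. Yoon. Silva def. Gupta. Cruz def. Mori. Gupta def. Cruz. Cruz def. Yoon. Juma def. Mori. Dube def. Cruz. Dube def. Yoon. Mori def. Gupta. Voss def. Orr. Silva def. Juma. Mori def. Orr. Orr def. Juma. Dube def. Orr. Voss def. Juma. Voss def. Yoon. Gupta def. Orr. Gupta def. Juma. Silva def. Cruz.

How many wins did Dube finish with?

6

Dube's results: beat Juma, Orr, Gupta, Yoon, Cruz, Mori; lost to Silva, Voss.
That is 6 wins.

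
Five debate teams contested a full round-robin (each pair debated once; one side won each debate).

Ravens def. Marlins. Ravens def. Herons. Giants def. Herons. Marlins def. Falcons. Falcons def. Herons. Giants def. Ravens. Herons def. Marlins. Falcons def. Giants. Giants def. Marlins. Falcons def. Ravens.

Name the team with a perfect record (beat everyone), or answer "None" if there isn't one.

Highest win total is Giants with 3 (out of 4 possible).
Giants lost to Falcons, so no team went undefeated.

None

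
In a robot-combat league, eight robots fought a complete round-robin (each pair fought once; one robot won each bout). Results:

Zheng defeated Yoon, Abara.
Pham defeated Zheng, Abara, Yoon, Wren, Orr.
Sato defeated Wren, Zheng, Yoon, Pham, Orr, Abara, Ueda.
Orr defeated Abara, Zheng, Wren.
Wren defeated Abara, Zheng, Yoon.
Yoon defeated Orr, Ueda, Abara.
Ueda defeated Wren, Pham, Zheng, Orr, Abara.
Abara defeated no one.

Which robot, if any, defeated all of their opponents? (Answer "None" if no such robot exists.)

Sato

Sato has 7 wins out of 7 opponents — a perfect record.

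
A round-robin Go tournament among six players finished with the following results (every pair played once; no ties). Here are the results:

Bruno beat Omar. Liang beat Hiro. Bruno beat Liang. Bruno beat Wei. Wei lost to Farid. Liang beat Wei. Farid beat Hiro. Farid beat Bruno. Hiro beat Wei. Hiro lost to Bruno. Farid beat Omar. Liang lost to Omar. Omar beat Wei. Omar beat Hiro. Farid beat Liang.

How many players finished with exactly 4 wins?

1

Win totals: Hiro 1, Bruno 4, Omar 3, Wei 0, Liang 2, Farid 5.
Exactly 4: Bruno — 1 player.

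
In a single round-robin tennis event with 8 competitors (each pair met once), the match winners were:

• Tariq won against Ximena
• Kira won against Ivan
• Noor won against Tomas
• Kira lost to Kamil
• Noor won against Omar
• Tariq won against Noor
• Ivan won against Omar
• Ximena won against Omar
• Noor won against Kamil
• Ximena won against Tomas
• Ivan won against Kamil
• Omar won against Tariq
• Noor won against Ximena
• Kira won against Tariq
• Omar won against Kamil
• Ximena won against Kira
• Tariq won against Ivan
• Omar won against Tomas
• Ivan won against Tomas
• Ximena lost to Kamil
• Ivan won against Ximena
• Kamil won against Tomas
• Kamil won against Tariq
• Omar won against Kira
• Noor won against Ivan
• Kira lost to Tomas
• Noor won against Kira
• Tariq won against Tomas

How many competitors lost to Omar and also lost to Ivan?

Omar beat: Tariq, Kamil, Kira, Tomas.
Ivan beat: Omar, Kamil, Ximena, Tomas.
Both beat: Kamil, Tomas — 2.

2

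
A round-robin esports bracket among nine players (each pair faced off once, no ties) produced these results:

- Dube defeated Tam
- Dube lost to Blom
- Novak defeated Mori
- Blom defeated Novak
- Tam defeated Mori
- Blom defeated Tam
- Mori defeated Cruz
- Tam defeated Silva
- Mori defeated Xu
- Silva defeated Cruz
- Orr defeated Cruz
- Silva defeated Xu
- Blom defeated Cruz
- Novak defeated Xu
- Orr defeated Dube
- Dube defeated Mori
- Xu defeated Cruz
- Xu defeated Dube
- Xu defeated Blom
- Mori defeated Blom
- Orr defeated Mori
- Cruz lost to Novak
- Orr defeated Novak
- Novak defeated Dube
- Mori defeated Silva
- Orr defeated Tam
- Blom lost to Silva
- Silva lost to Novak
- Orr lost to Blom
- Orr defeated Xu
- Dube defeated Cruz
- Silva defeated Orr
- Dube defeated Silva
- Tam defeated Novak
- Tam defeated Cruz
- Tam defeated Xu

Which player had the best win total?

Win totals: Novak 5, Tam 5, Dube 4, Orr 6, Silva 4, Mori 4, Blom 5, Xu 3, Cruz 0.
Orr leads with 6 wins (next highest: 5).

Orr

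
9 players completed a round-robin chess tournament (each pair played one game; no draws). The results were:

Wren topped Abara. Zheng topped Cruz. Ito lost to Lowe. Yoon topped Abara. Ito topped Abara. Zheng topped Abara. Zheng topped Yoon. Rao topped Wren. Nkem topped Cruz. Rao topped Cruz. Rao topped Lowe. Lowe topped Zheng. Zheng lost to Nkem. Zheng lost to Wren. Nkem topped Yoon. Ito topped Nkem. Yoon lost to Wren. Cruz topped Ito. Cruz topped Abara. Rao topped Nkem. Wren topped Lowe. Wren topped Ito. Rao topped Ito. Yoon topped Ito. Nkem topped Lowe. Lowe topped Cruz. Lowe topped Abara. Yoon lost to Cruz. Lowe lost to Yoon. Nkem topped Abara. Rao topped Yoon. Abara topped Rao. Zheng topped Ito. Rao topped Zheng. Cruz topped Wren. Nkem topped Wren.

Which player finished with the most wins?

Win totals: Nkem 6, Yoon 3, Ito 2, Zheng 4, Lowe 4, Cruz 4, Abara 1, Wren 5, Rao 7.
Rao leads with 7 wins (next highest: 6).

Rao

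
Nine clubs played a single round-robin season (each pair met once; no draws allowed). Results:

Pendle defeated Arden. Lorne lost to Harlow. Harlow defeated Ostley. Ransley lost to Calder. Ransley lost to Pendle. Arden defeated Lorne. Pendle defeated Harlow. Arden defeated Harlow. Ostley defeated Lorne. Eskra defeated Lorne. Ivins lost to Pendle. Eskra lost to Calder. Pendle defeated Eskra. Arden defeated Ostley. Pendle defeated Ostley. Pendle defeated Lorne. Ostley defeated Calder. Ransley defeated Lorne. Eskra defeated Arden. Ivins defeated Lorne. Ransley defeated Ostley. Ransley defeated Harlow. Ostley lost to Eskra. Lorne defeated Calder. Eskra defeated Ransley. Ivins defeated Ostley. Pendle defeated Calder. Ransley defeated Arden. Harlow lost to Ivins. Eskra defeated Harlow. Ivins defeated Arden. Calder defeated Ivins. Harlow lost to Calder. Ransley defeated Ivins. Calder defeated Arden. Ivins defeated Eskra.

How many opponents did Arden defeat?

Arden's results: beat Lorne, Ostley, Harlow; lost to Ivins, Pendle, Eskra, Ransley, Calder.
That is 3 wins.

3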